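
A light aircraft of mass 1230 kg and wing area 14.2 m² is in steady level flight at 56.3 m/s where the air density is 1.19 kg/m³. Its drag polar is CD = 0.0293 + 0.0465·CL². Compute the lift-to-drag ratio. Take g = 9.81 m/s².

L/D = 11.6

Level flight ⇒ L = W = m·g = 1230 × 9.81 = 12066 N.
Dynamic pressure q = 0.5 × 1.19 × 56.3² = 1886 Pa.
CL = 2W/(ρv²S) = 2×12066/(1.19×56.3²×14.2) = 0.4506.
CD = 0.0293 + 0.0465 × 0.4506² = 0.03874.
L/D = CL/CD = 0.4506 / 0.03874 = 11.6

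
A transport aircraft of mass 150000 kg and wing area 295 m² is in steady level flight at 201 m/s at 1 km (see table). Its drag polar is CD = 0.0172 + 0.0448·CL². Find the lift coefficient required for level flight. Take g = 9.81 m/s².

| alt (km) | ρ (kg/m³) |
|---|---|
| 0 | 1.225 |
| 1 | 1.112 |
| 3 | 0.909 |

CL = 0.222

At 1 km, from the table: ρ = 1.112 kg/m³.
In steady level flight, lift balances weight: W = mg = 150000 × 9.81 = 1.4715×10^6 N.
Dynamic pressure q = 0.5 × 1.112 × 201² = 22460 Pa.
CL = 2W/(ρv²S) = 2×1.4715×10^6/(1.112×201²×295) = 0.2221.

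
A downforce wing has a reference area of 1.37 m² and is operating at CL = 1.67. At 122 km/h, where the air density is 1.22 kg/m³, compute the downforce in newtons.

L = 1600 N

Convert speed: v = 122 km/h ÷ 3.6 = 33.89 m/s.
L = ½ρv²S·CL = ½ × 1.22 × 33.89² × 1.37 × 1.67 = 1600 N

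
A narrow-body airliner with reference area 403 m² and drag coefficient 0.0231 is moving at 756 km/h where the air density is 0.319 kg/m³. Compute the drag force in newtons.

D = 65500 N

Convert speed: v = 756 km/h ÷ 3.6 = 210 m/s.
Dynamic pressure q = ½ρv² = ½ × 0.319 × 210² = 7034 Pa.
D = q·S·CD = 7034 × 403 × 0.0231 = 65500 N ≈ 65.5 kN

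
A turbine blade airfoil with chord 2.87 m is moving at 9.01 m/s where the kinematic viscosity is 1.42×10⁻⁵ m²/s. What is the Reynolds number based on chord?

Re = v·c/ν = 9.01 × 2.87 / (1.42×10⁻⁵) = 1.82×10^6

Re = 1.82×10^6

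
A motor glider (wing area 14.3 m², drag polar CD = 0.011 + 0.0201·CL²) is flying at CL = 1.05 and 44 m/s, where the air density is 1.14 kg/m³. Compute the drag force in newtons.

D = 523 N

CD = 0.011 + 0.0201 × 1.05² = 0.03316
D = ½ρv²S·CD = ½ × 1.14 × 44² × 14.3 × 0.03316 = 523 N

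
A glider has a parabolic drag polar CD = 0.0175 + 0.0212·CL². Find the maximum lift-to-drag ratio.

(L/D)max = 26

For CD = CD0 + K·CL², (L/D)max occurs at CL* = √(CD0/K) and equals 1/(2√(K·CD0)).
(L/D)max = 1/(2√(0.0212 × 0.0175)) = 1/(2 × 0.01926) = 26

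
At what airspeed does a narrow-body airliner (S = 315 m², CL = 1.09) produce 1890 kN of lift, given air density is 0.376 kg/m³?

L = ½ρv²S·CL ⇒ v = √(2L/(ρ·S·CL))
v = √(2 × 1.89×10^6 / (0.376 × 315 × 1.09)) = √29280 = 171 m/s

v = 171 m/s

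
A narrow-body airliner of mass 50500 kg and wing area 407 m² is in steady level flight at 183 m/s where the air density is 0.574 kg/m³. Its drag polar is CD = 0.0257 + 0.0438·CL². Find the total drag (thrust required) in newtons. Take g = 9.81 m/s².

D = 1.03×10^5 N

In steady level flight, lift balances weight: W = mg = 50500 × 9.81 = 4.954×10^5 N.
Dynamic pressure q = 0.5 × 0.574 × 183² = 9611 Pa.
CL = W/(q·S) = 4.954×10^5 / (9611 × 407) = 0.1266.
CD = 0.0257 + 0.0438 × 0.1266² = 0.0264.
D = q·S·CD = 9611 × 407 × 0.0264 = 1.033×10^5 N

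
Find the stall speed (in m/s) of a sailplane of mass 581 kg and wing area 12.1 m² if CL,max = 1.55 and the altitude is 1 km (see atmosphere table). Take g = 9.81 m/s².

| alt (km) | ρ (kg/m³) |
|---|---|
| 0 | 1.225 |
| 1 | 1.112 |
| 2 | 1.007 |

At 1 km, from the table: ρ = 1.112 kg/m³.
At stall, lift equals weight: L = W = m·g = 581 × 9.81 = 5700 N.
From L = ½ρV²S·CL,max = W: V_stall = √(2W/(ρSCL,max)) = √(2·5700/(1.112·12.1·1.55))
V_stall = √546.6 = 23.4 m/s

V_stall = 23.4 m/s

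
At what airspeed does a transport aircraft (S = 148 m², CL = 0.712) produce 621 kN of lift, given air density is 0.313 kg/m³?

L = ½ρv²S·CL ⇒ v = √(2L/(ρ·S·CL))
v = √(2 × 6.21×10^5 / (0.313 × 148 × 0.712)) = √37660 = 194 m/s

v = 194 m/s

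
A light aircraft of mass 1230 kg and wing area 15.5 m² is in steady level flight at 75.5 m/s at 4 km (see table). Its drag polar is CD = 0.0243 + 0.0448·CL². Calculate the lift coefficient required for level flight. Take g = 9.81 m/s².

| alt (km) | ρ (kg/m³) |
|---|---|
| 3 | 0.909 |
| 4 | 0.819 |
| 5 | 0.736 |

CL = 0.333

At 4 km, from the table: ρ = 0.819 kg/m³.
Weight W = mg = 1230 × 9.81 = 12066 N; in level flight L = W.
q = ½ρv² = ½ × 0.819 × 75.5² = 2334 Pa.
Required CL = L/(qS) = 12066/(2334·15.5) = 0.3335.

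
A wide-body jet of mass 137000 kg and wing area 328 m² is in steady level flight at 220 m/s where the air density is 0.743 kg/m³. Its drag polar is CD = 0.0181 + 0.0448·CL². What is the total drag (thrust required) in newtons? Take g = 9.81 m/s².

D = 1.2×10^5 N

Weight W = mg = 137000 × 9.81 = 1.344×10^6 N; in level flight L = W.
Dynamic pressure q = 0.5 × 0.743 × 220² = 17980 Pa.
Required CL = L/(qS) = 1.344×10^6/(17980·328) = 0.2279.
CD = 0.0181 + 0.0448 × 0.2279² = 0.02043.
D = q·S·CD = 17980 × 328 × 0.02043 = 1.205×10^5 N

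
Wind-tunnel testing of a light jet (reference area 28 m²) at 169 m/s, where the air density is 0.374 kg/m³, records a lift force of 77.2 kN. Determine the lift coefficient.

From L = ½ρv²S·CL, rearranging gives CL = 2L/(ρv²S).
CL = 2 × 77200 / (0.374 × 169² × 28) = 0.516

CL = 0.516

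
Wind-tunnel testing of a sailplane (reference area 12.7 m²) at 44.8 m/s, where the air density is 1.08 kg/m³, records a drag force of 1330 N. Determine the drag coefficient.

CD = 0.0966

From D = ½ρv²S·CD, rearranging gives CD = 2D/(ρv²S).
CD = 2 × 1330 / (1.08 × 44.8² × 12.7) = 0.0966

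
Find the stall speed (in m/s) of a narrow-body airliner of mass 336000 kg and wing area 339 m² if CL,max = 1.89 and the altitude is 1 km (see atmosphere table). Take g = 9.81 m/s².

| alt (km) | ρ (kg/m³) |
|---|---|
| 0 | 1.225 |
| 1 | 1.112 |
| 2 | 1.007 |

At 1 km, from the table: ρ = 1.112 kg/m³.
At stall, lift equals weight: L = W = m·g = 336000 × 9.81 = 3.296×10^6 N.
From L = ½ρV²S·CL,max = W: V_stall = √(2W/(ρSCL,max)) = √(2·3.296×10^6/(1.112·339·1.89))
V_stall = √9253 = 96.2 m/s

V_stall = 96.2 m/s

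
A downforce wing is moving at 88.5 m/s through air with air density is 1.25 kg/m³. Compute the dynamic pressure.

q = ½ρv² = ½ × 1.25 × 88.5² = 4900 Pa

q = 4900 Pa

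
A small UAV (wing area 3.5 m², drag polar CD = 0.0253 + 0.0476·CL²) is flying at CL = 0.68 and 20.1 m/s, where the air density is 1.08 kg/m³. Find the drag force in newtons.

D = 36.1 N

CD = 0.0253 + 0.0476 × 0.68² = 0.04731
D = ½ρv²S·CD = ½ × 1.08 × 20.1² × 3.5 × 0.04731 = 36.1 N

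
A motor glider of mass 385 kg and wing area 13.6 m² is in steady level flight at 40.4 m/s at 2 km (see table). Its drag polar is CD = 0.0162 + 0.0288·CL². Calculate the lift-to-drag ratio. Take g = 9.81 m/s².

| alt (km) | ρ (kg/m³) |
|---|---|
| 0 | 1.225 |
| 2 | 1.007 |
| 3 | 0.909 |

L/D = 17.3

At 2 km, from the table: ρ = 1.007 kg/m³.
Weight W = mg = 385 × 9.81 = 3776.9 N; in level flight L = W.
Dynamic pressure q = 0.5 × 1.007 × 40.4² = 821.8 Pa.
CL = 2W/(ρv²S) = 2×3776.9/(1.007×40.4²×13.6) = 0.3379.
CD = 0.0162 + 0.0288 × 0.3379² = 0.01949.
L/D = CL/CD = 0.3379 / 0.01949 = 17.3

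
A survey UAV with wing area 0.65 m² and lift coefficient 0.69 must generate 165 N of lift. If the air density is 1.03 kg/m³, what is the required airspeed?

v = 26.7 m/s

L = ½ρv²S·CL ⇒ v = √(2L/(ρ·S·CL))
v = √(2 × 165 / (1.03 × 0.65 × 0.69)) = √714.4 = 26.7 m/s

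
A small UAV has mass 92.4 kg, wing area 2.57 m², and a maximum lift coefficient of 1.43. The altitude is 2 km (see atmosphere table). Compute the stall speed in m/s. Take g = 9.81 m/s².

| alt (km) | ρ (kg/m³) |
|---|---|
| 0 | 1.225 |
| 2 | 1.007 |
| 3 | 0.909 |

At 2 km, from the table: ρ = 1.007 kg/m³.
Stall occurs when L = W at CL,max. W = mg = 92.4 × 9.81 = 906.4 N.
From L = ½ρV²S·CL,max = W: V_stall = √(2W/(ρSCL,max)) = √(2·906.4/(1.007·2.57·1.43))
V_stall = √489.9 = 22.1 m/s

V_stall = 22.1 m/s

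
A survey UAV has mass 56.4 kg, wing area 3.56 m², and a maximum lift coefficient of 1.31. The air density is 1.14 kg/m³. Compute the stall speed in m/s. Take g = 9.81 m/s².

V_stall = 14.4 m/s

Stall occurs when L = W at CL,max. W = mg = 56.4 × 9.81 = 553.3 N.
V_stall = √(2W/(ρ·S·CL,max)) = √(2 × 553.3 / (1.14 × 3.56 × 1.31))
V_stall = √208.1 = 14.4 m/s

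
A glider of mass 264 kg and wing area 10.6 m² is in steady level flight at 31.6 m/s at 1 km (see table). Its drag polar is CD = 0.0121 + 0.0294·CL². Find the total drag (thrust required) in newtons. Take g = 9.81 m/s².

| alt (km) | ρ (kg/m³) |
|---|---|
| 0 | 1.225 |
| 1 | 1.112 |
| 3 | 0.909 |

At 1 km, from the table: ρ = 1.112 kg/m³.
In steady level flight, lift balances weight: W = mg = 264 × 9.81 = 2589.8 N.
Dynamic pressure q = 0.5 × 1.112 × 31.6² = 555.2 Pa.
CL = W/(q·S) = 2589.8 / (555.2 × 10.6) = 0.4401.
CD = 0.0121 + 0.0294 × 0.4401² = 0.01779.
D = q·S·CD = 555.2 × 10.6 × 0.01779 = 104.7 N

D = 105 N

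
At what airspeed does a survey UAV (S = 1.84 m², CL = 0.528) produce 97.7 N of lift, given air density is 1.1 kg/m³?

L = ½ρv²S·CL ⇒ v = √(2L/(ρ·S·CL))
v = √(2 × 97.7 / (1.1 × 1.84 × 0.528)) = √182.8 = 13.5 m/s

v = 13.5 m/s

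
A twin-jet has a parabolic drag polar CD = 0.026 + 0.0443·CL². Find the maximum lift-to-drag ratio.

For CD = CD0 + K·CL², (L/D)max occurs at CL* = √(CD0/K) and equals 1/(2√(K·CD0)).
(L/D)max = 1/(2√(0.0443 × 0.026)) = 1/(2 × 0.03394) = 14.7

(L/D)max = 14.7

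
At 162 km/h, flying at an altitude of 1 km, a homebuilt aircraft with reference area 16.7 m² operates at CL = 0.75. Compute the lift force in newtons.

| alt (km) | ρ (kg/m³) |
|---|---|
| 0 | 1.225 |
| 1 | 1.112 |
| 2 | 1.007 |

At 1 km, from the table: ρ = 1.112 kg/m³.
Convert speed: v = 162 km/h ÷ 3.6 = 45 m/s.
L = ½ρv²S·CL = ½ × 1.112 × 45² × 16.7 × 0.75 = 14100 N ≈ 14.1 kN

L = 14100 N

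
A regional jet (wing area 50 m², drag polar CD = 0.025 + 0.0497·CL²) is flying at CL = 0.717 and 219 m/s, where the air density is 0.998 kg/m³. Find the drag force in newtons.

D = 60500 N

CD = 0.025 + 0.0497 × 0.717² = 0.05055
D = ½ρv²S·CD = ½ × 0.998 × 219² × 50 × 0.05055 = 60500 N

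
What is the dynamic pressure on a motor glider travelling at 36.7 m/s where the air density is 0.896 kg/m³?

q = ½ρv² = ½ × 0.896 × 36.7² = 603 Pa

q = 603 Pa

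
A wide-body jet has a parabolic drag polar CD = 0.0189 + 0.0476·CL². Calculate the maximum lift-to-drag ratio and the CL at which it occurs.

For CD = CD0 + K·CL², (L/D)max occurs at CL* = √(CD0/K) and equals 1/(2√(K·CD0)).
(L/D)max = 1/(2√(0.0476 × 0.0189)) = 1/(2 × 0.02999) = 16.7
CL* = √(0.0189/0.0476) = 0.63

(L/D)max = 16.7, at CL = 0.63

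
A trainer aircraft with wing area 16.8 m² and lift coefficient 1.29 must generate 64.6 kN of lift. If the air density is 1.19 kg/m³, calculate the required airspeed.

L = ½ρv²S·CL ⇒ v = √(2L/(ρ·S·CL))
v = √(2 × 64600 / (1.19 × 16.8 × 1.29)) = √5010 = 70.8 m/s

v = 70.8 m/s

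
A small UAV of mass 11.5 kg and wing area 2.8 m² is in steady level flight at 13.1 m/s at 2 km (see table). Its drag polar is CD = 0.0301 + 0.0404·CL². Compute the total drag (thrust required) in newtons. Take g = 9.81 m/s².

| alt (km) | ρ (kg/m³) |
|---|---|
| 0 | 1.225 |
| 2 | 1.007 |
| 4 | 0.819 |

At 2 km, from the table: ρ = 1.007 kg/m³.
In steady level flight, lift balances weight: W = mg = 11.5 × 9.81 = 112.82 N.
Dynamic pressure q = 0.5 × 1.007 × 13.1² = 86.41 Pa.
Required CL = L/(qS) = 112.82/(86.41·2.8) = 0.4663.
CD = 0.0301 + 0.0404 × 0.4663² = 0.03888.
D = q·S·CD = 86.41 × 2.8 × 0.03888 = 9.408 N

D = 9.41 N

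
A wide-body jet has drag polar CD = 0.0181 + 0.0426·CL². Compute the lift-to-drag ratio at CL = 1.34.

CD = 0.0181 + 0.0426 × 1.34² = 0.09459
L/D = CL/CD = 1.34 / 0.09459 = 14.2

L/D = 14.2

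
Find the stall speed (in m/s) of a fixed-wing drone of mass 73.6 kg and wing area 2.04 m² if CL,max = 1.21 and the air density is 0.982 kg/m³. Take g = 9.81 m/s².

V_stall = 24.4 m/s

Stall occurs when L = W at CL,max. W = mg = 73.6 × 9.81 = 722 N.
V_stall = √(2W/(ρ·S·CL,max)) = √(2 × 722 / (0.982 × 2.04 × 1.21))
V_stall = √595.7 = 24.4 m/s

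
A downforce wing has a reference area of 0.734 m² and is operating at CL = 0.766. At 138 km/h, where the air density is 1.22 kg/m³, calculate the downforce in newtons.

Convert speed: v = 138 km/h ÷ 3.6 = 38.33 m/s.
L = ½ρv²S·CL = ½ × 1.22 × 38.33² × 0.734 × 0.766 = 504 N

L = 504 N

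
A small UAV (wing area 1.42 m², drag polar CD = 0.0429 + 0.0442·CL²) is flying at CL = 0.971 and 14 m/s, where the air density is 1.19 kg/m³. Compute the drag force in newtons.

CD = 0.0429 + 0.0442 × 0.971² = 0.08457
D = ½ρv²S·CD = ½ × 1.19 × 14² × 1.42 × 0.08457 = 14 N

D = 14 N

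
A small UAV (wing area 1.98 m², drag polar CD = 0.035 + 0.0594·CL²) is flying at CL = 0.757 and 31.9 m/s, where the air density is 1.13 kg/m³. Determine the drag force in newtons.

CD = 0.035 + 0.0594 × 0.757² = 0.06904
D = ½ρv²S·CD = ½ × 1.13 × 31.9² × 1.98 × 0.06904 = 78.6 N

D = 78.6 N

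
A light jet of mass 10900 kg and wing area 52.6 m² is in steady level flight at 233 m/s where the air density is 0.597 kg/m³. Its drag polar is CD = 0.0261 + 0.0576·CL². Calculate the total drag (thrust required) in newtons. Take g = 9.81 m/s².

D = 23000 N

Weight W = mg = 10900 × 9.81 = 1.0693×10^5 N; in level flight L = W.
q = ½ρv² = ½ × 0.597 × 233² = 16210 Pa.
Required CL = L/(qS) = 1.0693×10^5/(16210·52.6) = 0.1254.
CD = 0.0261 + 0.0576 × 0.1254² = 0.02701.
D = q·S·CD = 16210 × 52.6 × 0.02701 = 23020 N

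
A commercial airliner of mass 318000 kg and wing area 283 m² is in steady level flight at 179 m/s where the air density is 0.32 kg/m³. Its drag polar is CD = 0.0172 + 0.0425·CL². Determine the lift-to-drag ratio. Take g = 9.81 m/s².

L/D = 10.1

Level flight ⇒ L = W = m·g = 318000 × 9.81 = 3.1196×10^6 N.
Dynamic pressure q = 0.5 × 0.32 × 179² = 5127 Pa.
Required CL = L/(qS) = 3.1196×10^6/(5127·283) = 2.15.
CD = 0.0172 + 0.0425 × 2.15² = 0.2137.
L/D = CL/CD = 2.15 / 0.2137 = 10.1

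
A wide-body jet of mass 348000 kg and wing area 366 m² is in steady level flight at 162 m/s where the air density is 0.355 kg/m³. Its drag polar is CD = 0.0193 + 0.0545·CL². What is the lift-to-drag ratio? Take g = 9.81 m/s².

Weight W = mg = 348000 × 9.81 = 3.4139×10^6 N; in level flight L = W.
q = ½ρv² = ½ × 0.355 × 162² = 4658 Pa.
CL = 2W/(ρv²S) = 2×3.4139×10^6/(0.355×162²×366) = 2.002.
CD = 0.0193 + 0.0545 × 2.002² = 0.2378.
L/D = CL/CD = 2.002 / 0.2378 = 8.42

L/D = 8.42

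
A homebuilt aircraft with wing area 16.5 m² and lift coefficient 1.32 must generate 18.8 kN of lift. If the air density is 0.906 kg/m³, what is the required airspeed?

L = ½ρv²S·CL ⇒ v = √(2L/(ρ·S·CL))
v = √(2 × 18800 / (0.906 × 16.5 × 1.32)) = √1905 = 43.7 m/s

v = 43.7 m/s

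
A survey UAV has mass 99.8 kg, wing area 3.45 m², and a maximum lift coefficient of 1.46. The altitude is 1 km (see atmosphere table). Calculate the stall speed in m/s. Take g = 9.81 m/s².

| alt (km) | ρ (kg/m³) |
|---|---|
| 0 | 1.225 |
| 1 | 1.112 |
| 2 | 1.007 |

At 1 km, from the table: ρ = 1.112 kg/m³.
Stall occurs when L = W at CL,max. W = mg = 99.8 × 9.81 = 979 N.
V_stall = √(2W/(ρ·S·CL,max)) = √(2 × 979 / (1.112 × 3.45 × 1.46))
V_stall = √349.6 = 18.7 m/s

V_stall = 18.7 m/s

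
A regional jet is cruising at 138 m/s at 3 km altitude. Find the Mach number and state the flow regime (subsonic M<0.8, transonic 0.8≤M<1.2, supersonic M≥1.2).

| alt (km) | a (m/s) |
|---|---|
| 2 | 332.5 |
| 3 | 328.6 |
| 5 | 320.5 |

M = 0.42 (subsonic)

At 3 km, from the table: a = 328.6 m/s.
M = v/a = 138 / 328.6 = 0.42
M = 0.42 → subsonic.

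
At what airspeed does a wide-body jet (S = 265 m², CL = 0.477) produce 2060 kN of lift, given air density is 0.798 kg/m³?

v = 202 m/s

L = ½ρv²S·CL ⇒ v = √(2L/(ρ·S·CL))
v = √(2 × 2.06×10^6 / (0.798 × 265 × 0.477)) = √40840 = 202 m/s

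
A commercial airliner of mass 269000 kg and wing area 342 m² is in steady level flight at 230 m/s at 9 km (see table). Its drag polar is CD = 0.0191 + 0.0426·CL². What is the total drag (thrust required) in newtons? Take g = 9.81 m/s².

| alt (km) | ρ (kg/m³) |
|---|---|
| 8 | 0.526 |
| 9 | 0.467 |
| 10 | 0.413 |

D = 1.51×10^5 N

At 9 km, from the table: ρ = 0.467 kg/m³.
In steady level flight, lift balances weight: W = mg = 269000 × 9.81 = 2.6389×10^6 N.
q = ½ρv² = ½ × 0.467 × 230² = 12350 Pa.
Required CL = L/(qS) = 2.6389×10^6/(12350·342) = 0.6247.
CD = 0.0191 + 0.0426 × 0.6247² = 0.03572.
D = q·S·CD = 12350 × 342 × 0.03572 = 1.509×10^5 N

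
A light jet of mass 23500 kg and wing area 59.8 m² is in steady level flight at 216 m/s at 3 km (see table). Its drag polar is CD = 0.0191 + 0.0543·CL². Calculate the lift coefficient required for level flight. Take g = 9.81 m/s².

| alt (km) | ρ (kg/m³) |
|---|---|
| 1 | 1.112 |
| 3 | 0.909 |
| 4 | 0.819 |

At 3 km, from the table: ρ = 0.909 kg/m³.
In steady level flight, lift balances weight: W = mg = 23500 × 9.81 = 2.3054×10^5 N.
Dynamic pressure q = 0.5 × 0.909 × 216² = 21210 Pa.
CL = 2W/(ρv²S) = 2×2.3054×10^5/(0.909×216²×59.8) = 0.1818.

CL = 0.182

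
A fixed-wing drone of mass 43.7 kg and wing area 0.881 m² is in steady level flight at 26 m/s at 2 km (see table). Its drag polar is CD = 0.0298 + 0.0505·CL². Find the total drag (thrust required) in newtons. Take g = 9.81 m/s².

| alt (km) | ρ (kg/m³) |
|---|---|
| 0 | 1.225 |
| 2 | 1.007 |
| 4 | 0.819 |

D = 39.9 N

At 2 km, from the table: ρ = 1.007 kg/m³.
Weight W = mg = 43.7 × 9.81 = 428.7 N; in level flight L = W.
Dynamic pressure q = 0.5 × 1.007 × 26² = 340.4 Pa.
Required CL = L/(qS) = 428.7/(340.4·0.881) = 1.43.
CD = 0.0298 + 0.0505 × 1.43² = 0.133.
D = q·S·CD = 340.4 × 0.881 × 0.133 = 39.89 N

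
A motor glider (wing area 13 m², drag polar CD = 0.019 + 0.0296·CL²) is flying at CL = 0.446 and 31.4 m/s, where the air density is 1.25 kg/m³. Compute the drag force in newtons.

CD = 0.019 + 0.0296 × 0.446² = 0.02489
D = ½ρv²S·CD = ½ × 1.25 × 31.4² × 13 × 0.02489 = 199 N

D = 199 N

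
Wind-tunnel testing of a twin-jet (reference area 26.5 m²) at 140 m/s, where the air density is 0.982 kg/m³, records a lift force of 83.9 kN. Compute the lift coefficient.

From L = ½ρv²S·CL, rearranging gives CL = 2L/(ρv²S).
CL = 2 × 83900 / (0.982 × 140² × 26.5) = 0.329

CL = 0.329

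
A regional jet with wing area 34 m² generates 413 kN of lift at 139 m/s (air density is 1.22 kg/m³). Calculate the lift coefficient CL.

From L = ½ρv²S·CL, rearranging gives CL = 2L/(ρv²S).
CL = 2 × 4.13×10^5 / (1.22 × 139² × 34) = 1.03

CL = 1.03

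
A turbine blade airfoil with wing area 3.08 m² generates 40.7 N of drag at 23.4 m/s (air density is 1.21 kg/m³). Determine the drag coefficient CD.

From D = ½ρv²S·CD, rearranging gives CD = 2D/(ρv²S).
CD = 2 × 40.7 / (1.21 × 23.4² × 3.08) = 0.0399

CD = 0.0399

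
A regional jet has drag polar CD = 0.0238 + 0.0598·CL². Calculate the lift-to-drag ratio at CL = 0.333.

L/D = 10.9

CD = 0.0238 + 0.0598 × 0.333² = 0.03043
L/D = CL/CD = 0.333 / 0.03043 = 10.9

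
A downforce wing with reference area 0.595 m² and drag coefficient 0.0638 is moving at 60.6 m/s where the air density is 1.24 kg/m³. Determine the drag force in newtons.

D = 86.4 N

D = ½ρv²S·CD = ½ × 1.24 × 60.6² × 0.595 × 0.0638 = 86.4 N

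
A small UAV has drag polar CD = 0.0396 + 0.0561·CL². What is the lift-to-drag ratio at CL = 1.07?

L/D = 10.3

CD = 0.0396 + 0.0561 × 1.07² = 0.1038
L/D = CL/CD = 1.07 / 0.1038 = 10.3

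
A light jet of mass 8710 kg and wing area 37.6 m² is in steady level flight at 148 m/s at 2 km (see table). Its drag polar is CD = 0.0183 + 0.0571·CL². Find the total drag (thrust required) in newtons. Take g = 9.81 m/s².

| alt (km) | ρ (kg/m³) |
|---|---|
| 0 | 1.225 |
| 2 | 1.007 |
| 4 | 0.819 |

At 2 km, from the table: ρ = 1.007 kg/m³.
Weight W = mg = 8710 × 9.81 = 85445 N; in level flight L = W.
q = ½ρv² = ½ × 1.007 × 148² = 11030 Pa.
Required CL = L/(qS) = 85445/(11030·37.6) = 0.2061.
CD = 0.0183 + 0.0571 × 0.2061² = 0.02072.
D = q·S·CD = 11030 × 37.6 × 0.02072 = 8594 N

D = 8590 N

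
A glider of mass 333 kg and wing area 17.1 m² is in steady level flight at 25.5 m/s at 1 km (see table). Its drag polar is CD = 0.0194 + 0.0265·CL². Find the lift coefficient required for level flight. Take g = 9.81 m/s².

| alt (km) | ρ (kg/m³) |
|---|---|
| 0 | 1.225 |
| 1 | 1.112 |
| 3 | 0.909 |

CL = 0.528

At 1 km, from the table: ρ = 1.112 kg/m³.
In steady level flight, lift balances weight: W = mg = 333 × 9.81 = 3266.7 N.
q = ½ρv² = ½ × 1.112 × 25.5² = 361.5 Pa.
Required CL = L/(qS) = 3266.7/(361.5·17.1) = 0.5284.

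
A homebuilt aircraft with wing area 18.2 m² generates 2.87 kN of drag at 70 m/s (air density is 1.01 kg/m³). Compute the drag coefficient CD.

CD = 0.0637

From D = ½ρv²S·CD, rearranging gives CD = 2D/(ρv²S).
CD = 2 × 2870 / (1.01 × 70² × 18.2) = 0.0637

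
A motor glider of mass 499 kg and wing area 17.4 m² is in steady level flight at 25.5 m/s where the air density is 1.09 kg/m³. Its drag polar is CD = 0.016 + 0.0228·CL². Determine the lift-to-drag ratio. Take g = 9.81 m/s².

In steady level flight, lift balances weight: W = mg = 499 × 9.81 = 4895.2 N.
q = ½ρv² = ½ × 1.09 × 25.5² = 354.4 Pa.
Required CL = L/(qS) = 4895.2/(354.4·17.4) = 0.7939.
CD = 0.016 + 0.0228 × 0.7939² = 0.03037.
L/D = CL/CD = 0.7939 / 0.03037 = 26.1

L/D = 26.1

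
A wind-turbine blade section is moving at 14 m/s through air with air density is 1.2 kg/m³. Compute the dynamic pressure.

q = ½ρv² = ½ × 1.2 × 14² = 118 Pa

q = 118 Pa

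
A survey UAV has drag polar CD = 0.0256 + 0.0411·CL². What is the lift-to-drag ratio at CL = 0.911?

L/D = 15.3

CD = 0.0256 + 0.0411 × 0.911² = 0.05971
L/D = CL/CD = 0.911 / 0.05971 = 15.3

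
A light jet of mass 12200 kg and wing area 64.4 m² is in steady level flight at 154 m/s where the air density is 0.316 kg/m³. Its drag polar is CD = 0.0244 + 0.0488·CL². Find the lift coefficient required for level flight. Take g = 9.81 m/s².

CL = 0.496

Weight W = mg = 12200 × 9.81 = 1.1968×10^5 N; in level flight L = W.
Dynamic pressure q = 0.5 × 0.316 × 154² = 3747 Pa.
CL = 2W/(ρv²S) = 2×1.1968×10^5/(0.316×154²×64.4) = 0.496.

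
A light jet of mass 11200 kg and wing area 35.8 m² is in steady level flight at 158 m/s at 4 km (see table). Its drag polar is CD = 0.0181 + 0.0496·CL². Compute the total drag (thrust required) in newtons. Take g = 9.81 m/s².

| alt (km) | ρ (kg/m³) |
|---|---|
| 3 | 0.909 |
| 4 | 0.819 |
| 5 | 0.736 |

D = 8260 N

At 4 km, from the table: ρ = 0.819 kg/m³.
Weight W = mg = 11200 × 9.81 = 1.0987×10^5 N; in level flight L = W.
q = ½ρv² = ½ × 0.819 × 158² = 10220 Pa.
CL = 2W/(ρv²S) = 2×1.0987×10^5/(0.819×158²×35.8) = 0.3002.
CD = 0.0181 + 0.0496 × 0.3002² = 0.02257.
D = q·S·CD = 10220 × 35.8 × 0.02257 = 8260 N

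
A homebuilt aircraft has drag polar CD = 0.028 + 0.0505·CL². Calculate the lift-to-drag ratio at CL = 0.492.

CD = 0.028 + 0.0505 × 0.492² = 0.04022
L/D = CL/CD = 0.492 / 0.04022 = 12.2

L/D = 12.2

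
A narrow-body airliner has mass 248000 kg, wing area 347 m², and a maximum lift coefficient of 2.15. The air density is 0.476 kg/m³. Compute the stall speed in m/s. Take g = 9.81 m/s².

V_stall = 117 m/s

At stall, lift equals weight: L = W = m·g = 248000 × 9.81 = 2.433×10^6 N.
From L = ½ρV²S·CL,max = W: V_stall = √(2W/(ρSCL,max)) = √(2·2.433×10^6/(0.476·347·2.15))
V_stall = √13700 = 117 m/s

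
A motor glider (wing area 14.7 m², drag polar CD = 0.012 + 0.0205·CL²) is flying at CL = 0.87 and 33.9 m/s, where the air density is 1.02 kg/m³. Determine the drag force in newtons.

CD = 0.012 + 0.0205 × 0.87² = 0.02752
D = ½ρv²S·CD = ½ × 1.02 × 33.9² × 14.7 × 0.02752 = 237 N

D = 237 N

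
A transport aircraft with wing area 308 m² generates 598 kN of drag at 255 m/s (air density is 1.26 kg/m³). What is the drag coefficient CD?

CD = 0.0474

From D = ½ρv²S·CD, rearranging gives CD = 2D/(ρv²S).
CD = 2 × 5.98×10^5 / (1.26 × 255² × 308) = 0.0474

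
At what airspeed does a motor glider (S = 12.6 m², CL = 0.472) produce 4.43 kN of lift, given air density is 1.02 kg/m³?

L = ½ρv²S·CL ⇒ v = √(2L/(ρ·S·CL))
v = √(2 × 4430 / (1.02 × 12.6 × 0.472)) = √1461 = 38.2 m/s

v = 38.2 m/s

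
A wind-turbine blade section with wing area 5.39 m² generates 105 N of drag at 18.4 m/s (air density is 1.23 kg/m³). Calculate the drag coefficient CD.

CD = 0.0936

From D = ½ρv²S·CD, rearranging gives CD = 2D/(ρv²S).
CD = 2 × 105 / (1.23 × 18.4² × 5.39) = 0.0936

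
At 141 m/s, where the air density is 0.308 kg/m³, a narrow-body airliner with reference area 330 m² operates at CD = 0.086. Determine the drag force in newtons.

D = 86900 N

Dynamic pressure q = ½ρv² = ½ × 0.308 × 141² = 3062 Pa.
D = q·S·CD = 3062 × 330 × 0.086 = 86900 N ≈ 86.9 kN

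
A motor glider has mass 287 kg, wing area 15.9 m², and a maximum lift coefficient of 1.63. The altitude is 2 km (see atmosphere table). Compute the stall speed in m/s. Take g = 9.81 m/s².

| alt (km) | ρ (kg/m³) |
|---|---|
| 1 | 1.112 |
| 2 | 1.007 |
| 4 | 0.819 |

V_stall = 14.7 m/s

At 2 km, from the table: ρ = 1.007 kg/m³.
At stall, lift equals weight: L = W = m·g = 287 × 9.81 = 2815 N.
From L = ½ρV²S·CL,max = W: V_stall = √(2W/(ρSCL,max)) = √(2·2815/(1.007·15.9·1.63))
V_stall = √215.8 = 14.7 m/s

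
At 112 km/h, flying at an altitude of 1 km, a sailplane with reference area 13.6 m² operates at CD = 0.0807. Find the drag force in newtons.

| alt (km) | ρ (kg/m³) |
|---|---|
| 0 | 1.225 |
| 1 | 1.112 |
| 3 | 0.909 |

D = 591 N

At 1 km, from the table: ρ = 1.112 kg/m³.
Convert speed: v = 112 km/h ÷ 3.6 = 31.11 m/s.
Dynamic pressure q = ½ρv² = ½ × 1.112 × 31.11² = 538.2 Pa.
D = q·S·CD = 538.2 × 13.6 × 0.0807 = 591 N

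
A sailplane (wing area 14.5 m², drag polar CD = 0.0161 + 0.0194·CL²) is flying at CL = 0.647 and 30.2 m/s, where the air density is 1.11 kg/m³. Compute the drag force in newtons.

CD = 0.0161 + 0.0194 × 0.647² = 0.02422
D = ½ρv²S·CD = ½ × 1.11 × 30.2² × 14.5 × 0.02422 = 178 N

D = 178 N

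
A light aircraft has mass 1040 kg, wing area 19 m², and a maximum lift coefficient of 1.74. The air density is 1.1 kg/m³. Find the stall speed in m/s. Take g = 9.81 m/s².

Stall occurs when L = W at CL,max. W = mg = 1040 × 9.81 = 10200 N.
V_stall = √(2W/(ρ·S·CL,max)) = √(2 × 10200 / (1.1 × 19 × 1.74))
V_stall = √561.1 = 23.7 m/s

V_stall = 23.7 m/s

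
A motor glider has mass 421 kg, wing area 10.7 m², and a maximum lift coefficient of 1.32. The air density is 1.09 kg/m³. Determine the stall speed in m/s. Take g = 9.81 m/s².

V_stall = 23.2 m/s

Weight W = mg = 421 × 9.81 = 4130 N.
From L = ½ρV²S·CL,max = W: V_stall = √(2W/(ρSCL,max)) = √(2·4130/(1.09·10.7·1.32))
V_stall = √536.5 = 23.2 m/s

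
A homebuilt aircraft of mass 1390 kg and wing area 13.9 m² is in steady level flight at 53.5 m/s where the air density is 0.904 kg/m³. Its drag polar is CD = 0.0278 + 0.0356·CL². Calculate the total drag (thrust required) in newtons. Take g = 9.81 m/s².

D = 868 N

In steady level flight, lift balances weight: W = mg = 1390 × 9.81 = 13636 N.
Dynamic pressure q = 0.5 × 0.904 × 53.5² = 1294 Pa.
Required CL = L/(qS) = 13636/(1294·13.9) = 0.7583.
CD = 0.0278 + 0.0356 × 0.7583² = 0.04827.
D = q·S·CD = 1294 × 13.9 × 0.04827 = 868 N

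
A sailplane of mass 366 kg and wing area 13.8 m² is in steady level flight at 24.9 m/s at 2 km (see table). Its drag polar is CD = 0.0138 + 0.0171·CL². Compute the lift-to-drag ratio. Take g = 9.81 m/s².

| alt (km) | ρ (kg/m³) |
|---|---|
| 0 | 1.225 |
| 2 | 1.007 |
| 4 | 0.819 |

At 2 km, from the table: ρ = 1.007 kg/m³.
Weight W = mg = 366 × 9.81 = 3590.5 N; in level flight L = W.
Dynamic pressure q = 0.5 × 1.007 × 24.9² = 312.2 Pa.
Required CL = L/(qS) = 3590.5/(312.2·13.8) = 0.8334.
CD = 0.0138 + 0.0171 × 0.8334² = 0.02568.
L/D = CL/CD = 0.8334 / 0.02568 = 32.5

L/D = 32.5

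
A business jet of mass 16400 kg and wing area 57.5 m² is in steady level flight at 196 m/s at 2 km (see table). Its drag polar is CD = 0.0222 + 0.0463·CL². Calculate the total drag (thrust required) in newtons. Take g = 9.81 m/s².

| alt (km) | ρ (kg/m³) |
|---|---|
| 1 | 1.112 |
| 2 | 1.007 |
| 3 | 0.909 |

D = 25800 N

At 2 km, from the table: ρ = 1.007 kg/m³.
Level flight ⇒ L = W = m·g = 16400 × 9.81 = 1.6088×10^5 N.
Dynamic pressure q = 0.5 × 1.007 × 196² = 19340 Pa.
CL = 2W/(ρv²S) = 2×1.6088×10^5/(1.007×196²×57.5) = 0.1447.
CD = 0.0222 + 0.0463 × 0.1447² = 0.02317.
D = q·S·CD = 19340 × 57.5 × 0.02317 = 25770 N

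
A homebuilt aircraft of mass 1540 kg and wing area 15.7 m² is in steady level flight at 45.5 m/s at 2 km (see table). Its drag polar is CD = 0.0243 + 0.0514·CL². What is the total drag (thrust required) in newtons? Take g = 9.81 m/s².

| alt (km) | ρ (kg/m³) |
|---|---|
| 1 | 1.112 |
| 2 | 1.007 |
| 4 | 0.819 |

At 2 km, from the table: ρ = 1.007 kg/m³.
Weight W = mg = 1540 × 9.81 = 15107 N; in level flight L = W.
Dynamic pressure q = 0.5 × 1.007 × 45.5² = 1042 Pa.
CL = 2W/(ρv²S) = 2×15107/(1.007×45.5²×15.7) = 0.9231.
CD = 0.0243 + 0.0514 × 0.9231² = 0.0681.
D = q·S·CD = 1042 × 15.7 × 0.0681 = 1115 N

D = 1110 N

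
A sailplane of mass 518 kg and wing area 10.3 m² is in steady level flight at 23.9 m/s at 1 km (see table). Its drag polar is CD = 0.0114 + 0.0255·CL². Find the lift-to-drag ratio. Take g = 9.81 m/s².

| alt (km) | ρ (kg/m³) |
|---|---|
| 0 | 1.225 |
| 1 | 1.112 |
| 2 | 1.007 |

L/D = 21.3

At 1 km, from the table: ρ = 1.112 kg/m³.
Level flight ⇒ L = W = m·g = 518 × 9.81 = 5081.6 N.
q = ½ρv² = ½ × 1.112 × 23.9² = 317.6 Pa.
CL = 2W/(ρv²S) = 2×5081.6/(1.112×23.9²×10.3) = 1.553.
CD = 0.0114 + 0.0255 × 1.553² = 0.07293.
L/D = CL/CD = 1.553 / 0.07293 = 21.3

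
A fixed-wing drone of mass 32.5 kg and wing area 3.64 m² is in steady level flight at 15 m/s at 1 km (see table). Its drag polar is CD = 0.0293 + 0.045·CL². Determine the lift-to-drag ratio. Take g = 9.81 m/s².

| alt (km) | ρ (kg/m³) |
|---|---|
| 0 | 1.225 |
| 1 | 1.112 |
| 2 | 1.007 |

L/D = 13.6

At 1 km, from the table: ρ = 1.112 kg/m³.
Level flight ⇒ L = W = m·g = 32.5 × 9.81 = 318.82 N.
q = ½ρv² = ½ × 1.112 × 15² = 125.1 Pa.
CL = 2W/(ρv²S) = 2×318.82/(1.112×15²×3.64) = 0.7002.
CD = 0.0293 + 0.045 × 0.7002² = 0.05136.
L/D = CL/CD = 0.7002 / 0.05136 = 13.6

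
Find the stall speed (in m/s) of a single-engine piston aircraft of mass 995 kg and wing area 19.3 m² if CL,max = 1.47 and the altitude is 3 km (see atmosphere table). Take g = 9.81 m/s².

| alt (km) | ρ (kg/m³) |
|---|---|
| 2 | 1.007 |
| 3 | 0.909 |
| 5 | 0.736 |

At 3 km, from the table: ρ = 0.909 kg/m³.
Weight W = mg = 995 × 9.81 = 9761 N.
From L = ½ρV²S·CL,max = W: V_stall = √(2W/(ρSCL,max)) = √(2·9761/(0.909·19.3·1.47))
V_stall = √757 = 27.5 m/s

V_stall = 27.5 m/s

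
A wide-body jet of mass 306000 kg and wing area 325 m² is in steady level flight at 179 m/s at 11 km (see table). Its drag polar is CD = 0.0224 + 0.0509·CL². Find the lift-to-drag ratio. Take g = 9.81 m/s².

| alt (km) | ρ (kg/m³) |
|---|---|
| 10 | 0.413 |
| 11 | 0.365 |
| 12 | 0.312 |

At 11 km, from the table: ρ = 0.365 kg/m³.
Level flight ⇒ L = W = m·g = 306000 × 9.81 = 3.0019×10^6 N.
q = ½ρv² = ½ × 0.365 × 179² = 5847 Pa.
CL = 2W/(ρv²S) = 2×3.0019×10^6/(0.365×179²×325) = 1.58.
CD = 0.0224 + 0.0509 × 1.58² = 0.1494.
L/D = CL/CD = 1.58 / 0.1494 = 10.6

L/D = 10.6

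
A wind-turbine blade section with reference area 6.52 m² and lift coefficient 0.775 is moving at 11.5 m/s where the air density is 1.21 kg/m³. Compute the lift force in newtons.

L = 404 N

Dynamic pressure q = ½ρv² = ½ × 1.21 × 11.5² = 80.01 Pa.
L = q·S·CL = 80.01 × 6.52 × 0.775 = 404 N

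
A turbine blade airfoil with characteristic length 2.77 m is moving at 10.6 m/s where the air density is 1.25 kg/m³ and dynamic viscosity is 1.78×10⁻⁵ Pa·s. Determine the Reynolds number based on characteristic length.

Re = 2.06×10^6

Re = ρ·v·c/μ = 1.25 × 10.6 × 2.77 / (1.78×10⁻⁵) = 2.06×10^6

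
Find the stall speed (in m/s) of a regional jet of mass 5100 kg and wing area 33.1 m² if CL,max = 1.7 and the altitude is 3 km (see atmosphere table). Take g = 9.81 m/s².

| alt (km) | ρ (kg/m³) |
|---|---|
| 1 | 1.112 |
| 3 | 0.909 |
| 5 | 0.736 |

V_stall = 44.2 m/s

At 3 km, from the table: ρ = 0.909 kg/m³.
At stall, lift equals weight: L = W = m·g = 5100 × 9.81 = 50030 N.
From L = ½ρV²S·CL,max = W: V_stall = √(2W/(ρSCL,max)) = √(2·50030/(0.909·33.1·1.7))
V_stall = √1956 = 44.2 m/s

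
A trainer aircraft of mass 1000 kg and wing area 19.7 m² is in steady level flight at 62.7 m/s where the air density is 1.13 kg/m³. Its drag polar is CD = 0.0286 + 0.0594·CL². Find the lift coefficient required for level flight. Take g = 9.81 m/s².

Weight W = mg = 1000 × 9.81 = 9810 N; in level flight L = W.
q = ½ρv² = ½ × 1.13 × 62.7² = 2221 Pa.
Required CL = L/(qS) = 9810/(2221·19.7) = 0.2242.

CL = 0.224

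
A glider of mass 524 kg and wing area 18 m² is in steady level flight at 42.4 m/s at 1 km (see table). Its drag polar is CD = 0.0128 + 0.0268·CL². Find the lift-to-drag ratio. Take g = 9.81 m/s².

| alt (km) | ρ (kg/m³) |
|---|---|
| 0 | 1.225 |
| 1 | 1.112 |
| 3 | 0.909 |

L/D = 19.1

At 1 km, from the table: ρ = 1.112 kg/m³.
Level flight ⇒ L = W = m·g = 524 × 9.81 = 5140.4 N.
Dynamic pressure q = 0.5 × 1.112 × 42.4² = 999.6 Pa.
CL = 2W/(ρv²S) = 2×5140.4/(1.112×42.4²×18) = 0.2857.
CD = 0.0128 + 0.0268 × 0.2857² = 0.01499.
L/D = CL/CD = 0.2857 / 0.01499 = 19.1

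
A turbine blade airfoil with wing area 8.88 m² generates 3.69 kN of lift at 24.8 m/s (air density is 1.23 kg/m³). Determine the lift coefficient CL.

CL = 1.1

From L = ½ρv²S·CL, rearranging gives CL = 2L/(ρv²S).
CL = 2 × 3690 / (1.23 × 24.8² × 8.88) = 1.1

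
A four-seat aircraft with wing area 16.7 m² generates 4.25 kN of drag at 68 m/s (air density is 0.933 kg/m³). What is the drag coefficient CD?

From D = ½ρv²S·CD, rearranging gives CD = 2D/(ρv²S).
CD = 2 × 4250 / (0.933 × 68² × 16.7) = 0.118

CD = 0.118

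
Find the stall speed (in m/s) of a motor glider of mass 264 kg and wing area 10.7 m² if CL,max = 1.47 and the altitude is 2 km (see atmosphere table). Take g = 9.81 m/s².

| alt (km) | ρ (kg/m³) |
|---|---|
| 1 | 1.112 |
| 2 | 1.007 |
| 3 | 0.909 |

V_stall = 18.1 m/s

At 2 km, from the table: ρ = 1.007 kg/m³.
At stall, lift equals weight: L = W = m·g = 264 × 9.81 = 2590 N.
V_stall = √(2W/(ρ·S·CL,max)) = √(2 × 2590 / (1.007 × 10.7 × 1.47))
V_stall = √327 = 18.1 m/s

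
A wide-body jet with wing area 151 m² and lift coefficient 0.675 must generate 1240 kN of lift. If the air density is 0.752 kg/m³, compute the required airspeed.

v = 180 m/s

L = ½ρv²S·CL ⇒ v = √(2L/(ρ·S·CL))
v = √(2 × 1.24×10^6 / (0.752 × 151 × 0.675)) = √32360 = 180 m/s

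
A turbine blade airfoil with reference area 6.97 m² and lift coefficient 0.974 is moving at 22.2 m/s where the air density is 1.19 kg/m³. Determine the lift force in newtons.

L = ½ρv²S·CL = ½ × 1.19 × 22.2² × 6.97 × 0.974 = 1990 N

L = 1990 N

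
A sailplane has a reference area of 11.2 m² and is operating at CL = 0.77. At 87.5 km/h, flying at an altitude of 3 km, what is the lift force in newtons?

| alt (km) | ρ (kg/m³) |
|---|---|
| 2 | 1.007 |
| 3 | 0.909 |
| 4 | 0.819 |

At 3 km, from the table: ρ = 0.909 kg/m³.
Convert speed: v = 87.5 km/h ÷ 3.6 = 24.31 m/s.
L = ½ρv²S·CL = ½ × 0.909 × 24.31² × 11.2 × 0.77 = 2320 N

L = 2320 N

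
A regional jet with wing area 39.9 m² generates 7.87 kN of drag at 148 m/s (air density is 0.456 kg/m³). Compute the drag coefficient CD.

CD = 0.0395

From D = ½ρv²S·CD, rearranging gives CD = 2D/(ρv²S).
CD = 2 × 7870 / (0.456 × 148² × 39.9) = 0.0395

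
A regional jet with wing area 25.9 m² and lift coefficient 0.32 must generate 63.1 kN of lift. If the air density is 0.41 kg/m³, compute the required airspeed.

L = ½ρv²S·CL ⇒ v = √(2L/(ρ·S·CL))
v = √(2 × 63100 / (0.41 × 25.9 × 0.32)) = √37140 = 193 m/s

v = 193 m/s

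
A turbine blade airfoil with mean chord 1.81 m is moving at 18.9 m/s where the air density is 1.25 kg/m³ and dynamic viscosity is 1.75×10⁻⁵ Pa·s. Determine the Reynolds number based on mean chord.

Re = ρ·v·c/μ = 1.25 × 18.9 × 1.81 / (1.75×10⁻⁵) = 2.44×10^6

Re = 2.44×10^6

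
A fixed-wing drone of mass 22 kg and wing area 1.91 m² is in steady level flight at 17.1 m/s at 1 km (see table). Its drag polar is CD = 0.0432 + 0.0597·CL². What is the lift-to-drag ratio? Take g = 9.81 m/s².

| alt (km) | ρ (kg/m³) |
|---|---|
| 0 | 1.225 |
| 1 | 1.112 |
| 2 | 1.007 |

At 1 km, from the table: ρ = 1.112 kg/m³.
In steady level flight, lift balances weight: W = mg = 22 × 9.81 = 215.82 N.
Dynamic pressure q = 0.5 × 1.112 × 17.1² = 162.6 Pa.
CL = W/(q·S) = 215.82 / (162.6 × 1.91) = 0.695.
CD = 0.0432 + 0.0597 × 0.695² = 0.07204.
L/D = CL/CD = 0.695 / 0.07204 = 9.65

L/D = 9.65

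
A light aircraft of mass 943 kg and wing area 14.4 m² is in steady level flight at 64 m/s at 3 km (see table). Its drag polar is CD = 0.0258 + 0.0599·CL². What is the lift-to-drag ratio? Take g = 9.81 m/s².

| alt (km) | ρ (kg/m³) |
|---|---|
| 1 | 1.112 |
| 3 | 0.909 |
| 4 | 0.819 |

L/D = 10.5

At 3 km, from the table: ρ = 0.909 kg/m³.
Level flight ⇒ L = W = m·g = 943 × 9.81 = 9250.8 N.
q = ½ρv² = ½ × 0.909 × 64² = 1862 Pa.
Required CL = L/(qS) = 9250.8/(1862·14.4) = 0.3451.
CD = 0.0258 + 0.0599 × 0.3451² = 0.03293.
L/D = CL/CD = 0.3451 / 0.03293 = 10.5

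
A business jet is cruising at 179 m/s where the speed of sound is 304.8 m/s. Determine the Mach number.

M = v/a = 179 / 304.8 = 0.587

M = 0.587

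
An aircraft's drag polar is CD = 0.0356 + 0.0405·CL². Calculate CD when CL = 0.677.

CD = 0.0356 + 0.0405 × 0.677² = 0.0356 + 0.01856 = 0.0542

CD = 0.0542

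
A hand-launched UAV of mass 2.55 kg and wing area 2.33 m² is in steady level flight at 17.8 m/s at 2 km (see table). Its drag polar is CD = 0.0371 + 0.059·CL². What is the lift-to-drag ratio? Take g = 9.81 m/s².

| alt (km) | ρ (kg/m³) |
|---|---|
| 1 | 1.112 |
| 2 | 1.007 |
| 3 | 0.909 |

L/D = 1.8

At 2 km, from the table: ρ = 1.007 kg/m³.
In steady level flight, lift balances weight: W = mg = 2.55 × 9.81 = 25.015 N.
Dynamic pressure q = 0.5 × 1.007 × 17.8² = 159.5 Pa.
CL = 2W/(ρv²S) = 2×25.015/(1.007×17.8²×2.33) = 0.0673.
CD = 0.0371 + 0.059 × 0.0673² = 0.03737.
L/D = CL/CD = 0.0673 / 0.03737 = 1.8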